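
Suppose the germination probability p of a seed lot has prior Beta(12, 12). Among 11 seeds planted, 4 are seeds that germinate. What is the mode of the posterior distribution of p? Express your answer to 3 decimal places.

p̂_MAP = 0.455

Prior: Beta(12, 12).
Data: 4 successes in 11 trials. The binomial likelihood contributes p^4(1−p)^7, so the posterior is Beta(12+4, 12+7) = Beta(16, 19).
For Beta(a, b) with a, b > 1 the mode is (a−1)/(a+b−2) = 15/33 ≈ 0.455.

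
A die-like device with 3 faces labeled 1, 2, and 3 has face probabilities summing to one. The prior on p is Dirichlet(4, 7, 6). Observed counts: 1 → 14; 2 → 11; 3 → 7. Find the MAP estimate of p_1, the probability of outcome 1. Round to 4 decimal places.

The posterior is Dirichlet(αᵢ + nᵢ) = Dirichlet(18, 18, 13).
For a Dirichlet(a₁,…,a_K) with all aᵢ > 1, the mode has j-th component (aⱼ − 1)/(Σaᵢ − K).
Here Σaᵢ = 49 and K = 3, so p_1 = (18 − 1)/(49 − 3) = 17/46 ≈ 0.3696.

MAP estimate: 0.3696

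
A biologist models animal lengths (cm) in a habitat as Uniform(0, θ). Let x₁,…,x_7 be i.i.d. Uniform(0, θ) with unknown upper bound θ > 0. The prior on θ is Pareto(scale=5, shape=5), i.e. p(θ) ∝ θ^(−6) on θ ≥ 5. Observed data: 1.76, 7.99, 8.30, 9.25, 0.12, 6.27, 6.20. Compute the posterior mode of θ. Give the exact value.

θ̂_MAP = 9.25

The Uniform(0, θ) likelihood is θ^(−n) for θ ≥ max(xᵢ), zero otherwise. Here max(xᵢ) = 9.25.
Posterior ∝ θ^(−6) · θ^(−7) = θ^(−13) on θ ≥ max(5, 9.25) = 9.25.
This density is strictly decreasing in θ, so the posterior mode lies at the lower boundary of the support.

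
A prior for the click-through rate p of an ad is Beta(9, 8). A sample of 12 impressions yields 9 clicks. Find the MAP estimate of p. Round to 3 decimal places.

Prior: Beta(9, 8).
Data: 9 successes in 12 trials. The binomial likelihood contributes p^9(1−p)^3, so the posterior is Beta(9+9, 8+3) = Beta(18, 11).
For Beta(a, b) with a, b > 1 the mode is (a−1)/(a+b−2) = 17/27 ≈ 0.630.

p̂_MAP = 0.630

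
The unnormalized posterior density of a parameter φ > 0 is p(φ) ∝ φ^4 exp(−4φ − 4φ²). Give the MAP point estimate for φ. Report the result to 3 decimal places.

ℓ'(φ) = 4/φ − 4 − 8φ. Setting this to zero and multiplying by φ: 8φ² + 4φ − 4 = 0.
φ = (−4 + √(4² + 4·8·4)) / (2·8) = (−4 + √144) / 16 = (−4 + 12)/16 = 1/2.
ℓ''(φ) = −4/φ² − 8 < 0, confirming a maximum.

φ̂_MAP = 0.500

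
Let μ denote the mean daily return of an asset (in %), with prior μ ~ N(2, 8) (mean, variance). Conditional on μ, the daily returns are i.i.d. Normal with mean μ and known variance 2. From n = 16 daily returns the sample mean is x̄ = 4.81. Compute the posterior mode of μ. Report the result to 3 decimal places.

μ̂_MAP = 4.767

n = 16, x̄ = 4.81.
For a Normal prior and Normal likelihood with known variance, the posterior is Normal; its mode equals its mean, the precision-weighted average.
Prior precision 1/σ₀² = 1/8 = 0.125; data precision n/σ² = 16/2 = 8.
μ̂ = (0.125·2 + 8·4.81) / (0.125 + 8) = 38.73/8.125 = 7746/1625 ≈ 4.767.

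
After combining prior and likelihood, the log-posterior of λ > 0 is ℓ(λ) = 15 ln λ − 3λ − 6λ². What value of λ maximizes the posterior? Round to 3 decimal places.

ℓ'(λ) = 15/λ − 3 − 12λ. Setting this to zero and multiplying by λ: 12λ² + 3λ − 15 = 0.
λ = (−3 + √(3² + 4·12·15)) / (2·12) = (−3 + √729) / 24 = (−3 + 27)/24 = 1.
ℓ''(λ) = −15/λ² − 12 < 0, confirming a maximum.

λ̂_MAP = 1.000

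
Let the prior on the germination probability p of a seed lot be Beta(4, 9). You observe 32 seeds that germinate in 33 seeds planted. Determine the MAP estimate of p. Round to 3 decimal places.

p̂_MAP = 0.795

Prior: Beta(4, 9).
Data: 32 successes in 33 trials. The binomial likelihood contributes p^32(1−p)^1, so the posterior is Beta(4+32, 9+1) = Beta(36, 10).
For Beta(a, b) with a, b > 1 the mode is (a−1)/(a+b−2) = 35/44 ≈ 0.795.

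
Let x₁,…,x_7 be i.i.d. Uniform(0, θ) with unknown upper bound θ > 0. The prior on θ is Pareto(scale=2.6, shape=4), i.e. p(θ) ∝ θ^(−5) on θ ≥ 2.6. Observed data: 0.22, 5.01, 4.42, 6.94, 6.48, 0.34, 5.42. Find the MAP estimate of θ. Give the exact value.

The Uniform(0, θ) likelihood is θ^(−n) for θ ≥ max(xᵢ), zero otherwise. Here max(xᵢ) = 6.94.
Posterior ∝ θ^(−5) · θ^(−7) = θ^(−12) on θ ≥ max(2.6, 6.94) = 6.94.
This density is strictly decreasing in θ, so the posterior mode lies at the lower boundary of the support.

θ̂_MAP = 6.94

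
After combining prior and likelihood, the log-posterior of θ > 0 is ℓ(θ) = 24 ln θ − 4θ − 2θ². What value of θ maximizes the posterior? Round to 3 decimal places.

θ̂_MAP = 2.000

ℓ'(θ) = 24/θ − 4 − 4θ. Setting this to zero and multiplying by θ: 4θ² + 4θ − 24 = 0.
θ = (−4 + √(4² + 4·4·24)) / (2·4) = (−4 + √400) / 8 = (−4 + 20)/8 = 2.
ℓ''(θ) = −24/θ² − 4 < 0, confirming a maximum.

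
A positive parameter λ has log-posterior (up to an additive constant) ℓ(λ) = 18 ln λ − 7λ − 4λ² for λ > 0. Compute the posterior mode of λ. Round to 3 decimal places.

ℓ'(λ) = 18/λ − 7 − 8λ. Setting this to zero and multiplying by λ: 8λ² + 7λ − 18 = 0.
λ = (−7 + √(7² + 4·8·18)) / (2·8) = (−7 + √625) / 16 = (−7 + 25)/16 = 9/8.
ℓ''(λ) = −18/λ² − 8 < 0, confirming a maximum.

λ̂_MAP = 1.125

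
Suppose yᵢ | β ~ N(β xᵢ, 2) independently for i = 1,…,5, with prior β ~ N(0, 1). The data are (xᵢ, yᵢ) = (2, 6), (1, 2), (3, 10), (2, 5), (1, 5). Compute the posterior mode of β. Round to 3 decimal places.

β̂_MAP = 2.810

log p(β | y) = −Σ(yᵢ − βxᵢ)²/(2·2) − β²/(2·1) + const.
Setting the derivative to zero: Σxᵢ(yᵢ − βxᵢ)/2 − β/1 = 0, so β = Σxᵢyᵢ / (Σxᵢ² + σ²/τ²).
Σxᵢyᵢ = 2·6 + 1·2 + 3·10 + 2·5 + 1·5 = 59; Σxᵢ² = 19; σ²/τ² = 2.
β̂_MAP = 59 / (19 + 2) = 59/21 ≈ 2.810.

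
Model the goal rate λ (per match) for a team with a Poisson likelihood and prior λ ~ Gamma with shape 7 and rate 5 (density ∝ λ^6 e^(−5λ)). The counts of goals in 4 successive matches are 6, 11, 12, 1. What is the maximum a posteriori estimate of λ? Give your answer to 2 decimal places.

Σxᵢ = 6+11+12+1 = 30, with n = 4.
Posterior ∝ λ^6e^(−5λ) · λ^30e^(−4λ) = λ^36e^(−9λ), i.e. Gamma(shape=37, rate=9).
The mode of a Gamma(a, b) with a ≥ 1 (shape–rate) is (a−1)/b = 36/9 ≈ 4.00.

λ̂_MAP = 4.00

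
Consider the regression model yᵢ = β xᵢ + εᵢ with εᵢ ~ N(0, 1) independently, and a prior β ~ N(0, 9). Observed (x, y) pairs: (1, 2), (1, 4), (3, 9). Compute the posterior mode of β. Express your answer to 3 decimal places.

log p(β | y) = −Σ(yᵢ − βxᵢ)²/(2·1) − β²/(2·9) + const.
Setting the derivative to zero: Σxᵢ(yᵢ − βxᵢ)/1 − β/9 = 0, so β = Σxᵢyᵢ / (Σxᵢ² + σ²/τ²).
Σxᵢyᵢ = 1·2 + 1·4 + 3·9 = 33; Σxᵢ² = 11; σ²/τ² = 1/9.
β̂_MAP = 33 / (11 + 1/9) = 33/(100/9) = 297/100 ≈ 2.970.

β̂_MAP = 2.970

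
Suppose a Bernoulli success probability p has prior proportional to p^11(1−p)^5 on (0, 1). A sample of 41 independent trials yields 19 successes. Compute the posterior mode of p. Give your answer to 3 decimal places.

p̂_MAP = 0.526

The prior density ∝ p^11(1−p)^5 is the kernel of Beta(12, 6).
Data: 19 successes in 41 trials. The binomial likelihood contributes p^19(1−p)^22, so the posterior is Beta(12+19, 6+22) = Beta(31, 28).
For Beta(a, b) with a, b > 1 the mode is (a−1)/(a+b−2) = 30/57 ≈ 0.526.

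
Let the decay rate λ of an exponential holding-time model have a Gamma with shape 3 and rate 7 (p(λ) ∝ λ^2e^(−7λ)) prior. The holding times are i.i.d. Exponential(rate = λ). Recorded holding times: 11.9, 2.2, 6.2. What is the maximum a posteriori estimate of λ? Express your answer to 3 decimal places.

The Exponential(rate=λ) likelihood is ∝ λ^n e^(−λΣtᵢ). Here n = 3 and Σtᵢ = 11.9 + 2.2 + 6.2 = 20.3.
Posterior ∝ λ^2e^(−7λ) · λ^3e^(−20.3λ) = λ^5e^(−27.3λ), i.e. Gamma(6, 27.3).
Mode = (a−1)/b = 5/27.3 ≈ 0.183.

λ̂_MAP = 0.183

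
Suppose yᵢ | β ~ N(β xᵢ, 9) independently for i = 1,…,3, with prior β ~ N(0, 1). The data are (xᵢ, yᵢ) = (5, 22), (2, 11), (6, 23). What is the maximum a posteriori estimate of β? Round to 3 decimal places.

β̂_MAP = 3.649

log p(β | y) = −Σ(yᵢ − βxᵢ)²/(2·9) − β²/(2·1) + const.
Setting the derivative to zero: Σxᵢ(yᵢ − βxᵢ)/9 − β/1 = 0, so β = Σxᵢyᵢ / (Σxᵢ² + σ²/τ²).
Σxᵢyᵢ = 5·22 + 2·11 + 6·23 = 270; Σxᵢ² = 65; σ²/τ² = 9.
β̂_MAP = 270 / (65 + 9) = 270/74 ≈ 3.649.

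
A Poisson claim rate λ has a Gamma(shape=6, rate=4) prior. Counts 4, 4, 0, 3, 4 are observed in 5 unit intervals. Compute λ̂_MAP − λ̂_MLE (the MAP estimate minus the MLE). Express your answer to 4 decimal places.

Σxᵢ = 15. Posterior is Gamma(21, 9); MAP = (21−1)/9 = 20/9 ≈ 2.22222.
MLE = x̄ = 15/5 ≈ 3.00000.
Difference = 20/9 − 15/5 = -7/9 ≈ -0.7778.

MAP − MLE = -0.7778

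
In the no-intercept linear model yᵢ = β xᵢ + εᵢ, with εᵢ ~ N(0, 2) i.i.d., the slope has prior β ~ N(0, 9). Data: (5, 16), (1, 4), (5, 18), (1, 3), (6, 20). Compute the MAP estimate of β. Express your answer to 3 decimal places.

log p(β | y) = −Σ(yᵢ − βxᵢ)²/(2·2) − β²/(2·9) + const.
Setting the derivative to zero: Σxᵢ(yᵢ − βxᵢ)/2 − β/9 = 0, so β = Σxᵢyᵢ / (Σxᵢ² + σ²/τ²).
Σxᵢyᵢ = 5·16 + 1·4 + 5·18 + 1·3 + 6·20 = 297; Σxᵢ² = 88; σ²/τ² = 2/9.
β̂_MAP = 297 / (88 + 2/9) = 297/(794/9) = 2673/794 ≈ 3.366.

β̂_MAP = 3.366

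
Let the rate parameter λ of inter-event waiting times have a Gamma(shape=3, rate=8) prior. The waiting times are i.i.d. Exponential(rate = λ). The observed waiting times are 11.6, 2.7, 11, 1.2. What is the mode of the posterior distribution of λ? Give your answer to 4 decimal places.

The Exponential(rate=λ) likelihood is ∝ λ^n e^(−λΣtᵢ). Here n = 4 and Σtᵢ = 11.6 + 2.7 + 11 + 1.2 = 26.5.
Posterior ∝ λ^2e^(−8λ) · λ^4e^(−26.5λ) = λ^6e^(−34.5λ), i.e. Gamma(7, 34.5).
Mode = (a−1)/b = 6/34.5 ≈ 0.1739.

λ̂_MAP = 0.1739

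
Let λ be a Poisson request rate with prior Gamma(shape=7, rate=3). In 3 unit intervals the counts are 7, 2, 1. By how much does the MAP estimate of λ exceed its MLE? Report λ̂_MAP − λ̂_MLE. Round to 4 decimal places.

MAP − MLE = -0.6667

Σxᵢ = 10. Posterior is Gamma(17, 6); MAP = (17−1)/6 = 16/6 ≈ 2.66667.
MLE = x̄ = 10/3 ≈ 3.33333.
Difference = 16/6 − 10/3 = -2/3 ≈ -0.6667.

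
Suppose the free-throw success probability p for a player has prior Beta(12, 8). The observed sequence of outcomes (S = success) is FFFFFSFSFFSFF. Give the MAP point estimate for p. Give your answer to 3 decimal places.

Prior: Beta(12, 8).
Data: 3 successes in 13 trials (from the sequence). The binomial likelihood contributes p^3(1−p)^10, so the posterior is Beta(12+3, 8+10) = Beta(15, 18).
For Beta(a, b) with a, b > 1 the mode is (a−1)/(a+b−2) = 14/31 ≈ 0.452.

p̂_MAP = 0.452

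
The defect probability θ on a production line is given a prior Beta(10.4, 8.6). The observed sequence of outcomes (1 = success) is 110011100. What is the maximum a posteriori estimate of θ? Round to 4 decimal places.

θ̂_MAP = 0.5538

Prior: Beta(10.4, 8.6).
Data: 5 successes in 9 trials (from the sequence). The binomial likelihood contributes θ^5(1−θ)^4, so the posterior is Beta(10.4+5, 8.6+4) = Beta(15.4, 12.6).
For Beta(a, b) with a, b > 1 the mode is (a−1)/(a+b−2) = 14.4/26 ≈ 0.5538.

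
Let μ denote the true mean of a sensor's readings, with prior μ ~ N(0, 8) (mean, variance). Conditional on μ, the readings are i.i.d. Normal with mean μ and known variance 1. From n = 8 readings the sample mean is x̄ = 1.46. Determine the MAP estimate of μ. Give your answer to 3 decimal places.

n = 8, x̄ = 1.46.
For a Normal prior and Normal likelihood with known variance, the posterior is Normal; its mode equals its mean, the precision-weighted average.
Prior precision 1/σ₀² = 1/8 = 0.125; data precision n/σ² = 8/1 = 8.
μ̂ = (0.125·0 + 8·1.46) / (0.125 + 8) = 11.68/8.125 = 2336/1625 ≈ 1.438.

μ̂_MAP = 1.438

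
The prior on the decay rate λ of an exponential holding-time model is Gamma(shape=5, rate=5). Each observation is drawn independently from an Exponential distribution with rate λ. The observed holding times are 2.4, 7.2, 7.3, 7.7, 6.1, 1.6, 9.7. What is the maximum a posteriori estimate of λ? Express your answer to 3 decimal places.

λ̂_MAP = 0.234

The Exponential(rate=λ) likelihood is ∝ λ^n e^(−λΣtᵢ). Here n = 7 and Σtᵢ = 2.4 + 7.2 + 7.3 + 7.7 + 6.1 + 1.6 + 9.7 = 42.
Posterior ∝ λ^4e^(−5λ) · λ^7e^(−42λ) = λ^11e^(−47λ), i.e. Gamma(12, 47).
Mode = (a−1)/b = 11/47 ≈ 0.234.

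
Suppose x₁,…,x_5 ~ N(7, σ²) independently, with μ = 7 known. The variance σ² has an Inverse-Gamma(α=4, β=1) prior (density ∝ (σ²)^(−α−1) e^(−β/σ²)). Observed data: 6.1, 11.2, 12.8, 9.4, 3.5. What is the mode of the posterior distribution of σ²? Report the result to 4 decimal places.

Sum of squared deviations about the known mean: SS = (6.1−7)² + (11.2−7)² + (12.8−7)² + (9.4−7)² + (3.5−7)² = 70.1.
The Normal likelihood contributes (σ²)^(−n/2) exp(−SS/(2σ²)), so the posterior is Inverse-Gamma(α + n/2, β + SS/2) = Inverse-Gamma(6.5, 36.05).
The mode of Inverse-Gamma(a, b) is b/(a+1) = 36.05/7.5 ≈ 4.8067.

σ̂²_MAP = 4.8067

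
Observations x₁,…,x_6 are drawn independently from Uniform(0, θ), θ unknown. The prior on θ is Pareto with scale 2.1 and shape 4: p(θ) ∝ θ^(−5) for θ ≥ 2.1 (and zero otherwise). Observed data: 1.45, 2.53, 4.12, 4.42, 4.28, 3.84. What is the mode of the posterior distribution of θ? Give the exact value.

The Uniform(0, θ) likelihood is θ^(−n) for θ ≥ max(xᵢ), zero otherwise. Here max(xᵢ) = 4.42.
Posterior ∝ θ^(−5) · θ^(−6) = θ^(−11) on θ ≥ max(2.1, 4.42) = 4.42.
This density is strictly decreasing in θ, so the posterior mode lies at the lower boundary of the support.

θ̂_MAP = 4.42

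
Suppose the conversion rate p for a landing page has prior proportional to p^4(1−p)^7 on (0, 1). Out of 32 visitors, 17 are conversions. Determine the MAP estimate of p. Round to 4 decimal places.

p̂_MAP = 0.4884

The prior density ∝ p^4(1−p)^7 is the kernel of Beta(5, 8).
Data: 17 successes in 32 trials. The binomial likelihood contributes p^17(1−p)^15, so the posterior is Beta(5+17, 8+15) = Beta(22, 23).
For Beta(a, b) with a, b > 1 the mode is (a−1)/(a+b−2) = 21/43 ≈ 0.4884.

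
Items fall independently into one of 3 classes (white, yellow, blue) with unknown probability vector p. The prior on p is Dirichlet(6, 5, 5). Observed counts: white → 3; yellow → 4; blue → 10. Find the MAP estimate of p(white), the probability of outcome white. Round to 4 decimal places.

MAP estimate of p(white) = 0.2667

The posterior is Dirichlet(αᵢ + nᵢ) = Dirichlet(9, 9, 15).
For a Dirichlet(a₁,…,a_K) with all aᵢ > 1, the mode has j-th component (aⱼ − 1)/(Σaᵢ − K).
Here Σaᵢ = 33 and K = 3, so p(white) = (9 − 1)/(33 − 3) = 8/30 ≈ 0.2667.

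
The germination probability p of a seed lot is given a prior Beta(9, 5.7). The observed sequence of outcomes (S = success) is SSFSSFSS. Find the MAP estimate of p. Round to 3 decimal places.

p̂_MAP = 0.676

Prior: Beta(9, 5.7).
Data: 6 successes in 8 trials (from the sequence). The binomial likelihood contributes p^6(1−p)^2, so the posterior is Beta(9+6, 5.7+2) = Beta(15, 7.7).
For Beta(a, b) with a, b > 1 the mode is (a−1)/(a+b−2) = 14/20.7 ≈ 0.676.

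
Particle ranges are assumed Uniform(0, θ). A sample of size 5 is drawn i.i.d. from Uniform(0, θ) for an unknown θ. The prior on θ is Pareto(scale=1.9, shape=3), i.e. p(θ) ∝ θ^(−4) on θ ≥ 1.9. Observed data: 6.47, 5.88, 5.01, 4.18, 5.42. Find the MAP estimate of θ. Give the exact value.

The Uniform(0, θ) likelihood is θ^(−n) for θ ≥ max(xᵢ), zero otherwise. Here max(xᵢ) = 6.47.
Posterior ∝ θ^(−4) · θ^(−5) = θ^(−9) on θ ≥ max(1.9, 6.47) = 6.47.
This density is strictly decreasing in θ, so the posterior mode lies at the lower boundary of the support.

θ̂_MAP = 6.47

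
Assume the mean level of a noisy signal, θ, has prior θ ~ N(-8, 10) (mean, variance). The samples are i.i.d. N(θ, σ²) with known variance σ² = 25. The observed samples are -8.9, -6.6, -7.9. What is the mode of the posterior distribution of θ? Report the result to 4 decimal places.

n = 3; x̄ = ((-8.9) + (-6.6) + (-7.9))/3 = -23.4/3 = -7.8.
For a Normal prior and Normal likelihood with known variance, the posterior is Normal; its mode equals its mean, the precision-weighted average.
Prior precision 1/σ₀² = 1/10 = 0.1; data precision n/σ² = 3/25 = 0.12.
θ̂ = (0.1·(-8) + 0.12·(-7.8)) / (0.1 + 0.12) = (-1.736)/0.22 = -434/55 ≈ -7.8909.

θ̂_MAP = -7.8909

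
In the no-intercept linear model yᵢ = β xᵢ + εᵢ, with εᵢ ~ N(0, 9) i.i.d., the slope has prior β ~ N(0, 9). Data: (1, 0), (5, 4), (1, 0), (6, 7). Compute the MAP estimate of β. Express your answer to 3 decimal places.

β̂_MAP = 0.969

log p(β | y) = −Σ(yᵢ − βxᵢ)²/(2·9) − β²/(2·9) + const.
Setting the derivative to zero: Σxᵢ(yᵢ − βxᵢ)/9 − β/9 = 0, so β = Σxᵢyᵢ / (Σxᵢ² + σ²/τ²).
Σxᵢyᵢ = 1·0 + 5·4 + 1·0 + 6·7 = 62; Σxᵢ² = 63; σ²/τ² = 1.
β̂_MAP = 62 / (63 + 1) = 62/64 ≈ 0.969.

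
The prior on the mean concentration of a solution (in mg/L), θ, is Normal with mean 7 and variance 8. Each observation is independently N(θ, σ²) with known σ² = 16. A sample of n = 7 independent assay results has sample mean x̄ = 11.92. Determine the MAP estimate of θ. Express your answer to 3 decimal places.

θ̂_MAP = 10.827

n = 7, x̄ = 11.92.
For a Normal prior and Normal likelihood with known variance, the posterior is Normal; its mode equals its mean, the precision-weighted average.
Prior precision 1/σ₀² = 1/8 = 0.125; data precision n/σ² = 7/16 = 0.4375.
θ̂ = (0.125·7 + 0.4375·11.92) / (0.125 + 0.4375) = 6.09/0.5625 = 812/75 ≈ 10.827.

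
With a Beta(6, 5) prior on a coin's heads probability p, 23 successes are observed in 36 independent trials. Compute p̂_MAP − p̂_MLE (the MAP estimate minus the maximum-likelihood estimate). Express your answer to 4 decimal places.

Posterior is Beta(29, 18); MAP = (29−1)/(47−2) = 28/45 ≈ 0.62222.
MLE ignores the prior: p̂_MLE = k/n = 23/36 ≈ 0.63889.
Difference = 28/45 − 23/36 = -1/60 ≈ -0.0167.

MAP − MLE = -0.0167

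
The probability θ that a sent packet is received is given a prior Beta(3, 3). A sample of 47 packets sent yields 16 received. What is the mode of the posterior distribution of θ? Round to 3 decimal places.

θ̂_MAP = 0.353

Prior: Beta(3, 3).
Data: 16 successes in 47 trials. The binomial likelihood contributes θ^16(1−θ)^31, so the posterior is Beta(3+16, 3+31) = Beta(19, 34).
For Beta(a, b) with a, b > 1 the mode is (a−1)/(a+b−2) = 18/51 ≈ 0.353.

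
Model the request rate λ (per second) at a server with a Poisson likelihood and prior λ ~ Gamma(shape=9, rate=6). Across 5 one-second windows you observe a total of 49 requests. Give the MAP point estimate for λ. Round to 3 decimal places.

λ̂_MAP = 5.182

Σxᵢ = 49, n = 5.
Posterior ∝ λ^8e^(−6λ) · λ^49e^(−5λ) = λ^57e^(−11λ), i.e. Gamma(shape=58, rate=11).
The mode of a Gamma(a, b) with a ≥ 1 (shape–rate) is (a−1)/b = 57/11 ≈ 5.182.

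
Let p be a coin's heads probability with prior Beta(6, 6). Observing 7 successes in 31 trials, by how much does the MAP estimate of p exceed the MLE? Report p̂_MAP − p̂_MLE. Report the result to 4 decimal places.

MAP − MLE = 0.0669

Posterior is Beta(13, 30); MAP = (13−1)/(43−2) = 12/41 ≈ 0.29268.
MLE ignores the prior: p̂_MLE = k/n = 7/31 ≈ 0.22581.
Difference = 12/41 − 7/31 = 85/1271 ≈ 0.0669.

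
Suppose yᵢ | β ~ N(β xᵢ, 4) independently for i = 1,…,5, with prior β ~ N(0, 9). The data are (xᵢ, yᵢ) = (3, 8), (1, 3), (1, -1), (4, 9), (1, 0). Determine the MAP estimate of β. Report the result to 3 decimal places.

log p(β | y) = −Σ(yᵢ − βxᵢ)²/(2·4) − β²/(2·9) + const.
Setting the derivative to zero: Σxᵢ(yᵢ − βxᵢ)/4 − β/9 = 0, so β = Σxᵢyᵢ / (Σxᵢ² + σ²/τ²).
Σxᵢyᵢ = 3·8 + 1·3 + 1·(-1) + 4·9 + 1·0 = 62; Σxᵢ² = 28; σ²/τ² = 4/9.
β̂_MAP = 62 / (28 + 4/9) = 62/(256/9) = 279/128 ≈ 2.180.

β̂_MAP = 2.180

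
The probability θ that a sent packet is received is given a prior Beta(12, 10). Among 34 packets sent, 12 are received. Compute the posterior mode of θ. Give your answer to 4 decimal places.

θ̂_MAP = 0.4259

Prior: Beta(12, 10).
Data: 12 successes in 34 trials. The binomial likelihood contributes θ^12(1−θ)^22, so the posterior is Beta(12+12, 10+22) = Beta(24, 32).
For Beta(a, b) with a, b > 1 the mode is (a−1)/(a+b−2) = 23/54 ≈ 0.4259.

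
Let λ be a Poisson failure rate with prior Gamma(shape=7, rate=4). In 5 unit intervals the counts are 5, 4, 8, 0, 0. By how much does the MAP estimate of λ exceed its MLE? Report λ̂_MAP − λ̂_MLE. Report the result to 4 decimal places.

MAP − MLE = -0.8444

Σxᵢ = 17. Posterior is Gamma(24, 9); MAP = (24−1)/9 = 23/9 ≈ 2.55556.
MLE = x̄ = 17/5 ≈ 3.40000.
Difference = 23/9 − 17/5 = -38/45 ≈ -0.8444.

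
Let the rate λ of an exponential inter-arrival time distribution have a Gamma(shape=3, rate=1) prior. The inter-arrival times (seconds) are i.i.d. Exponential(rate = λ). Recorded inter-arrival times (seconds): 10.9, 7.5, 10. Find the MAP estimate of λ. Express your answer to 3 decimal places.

λ̂_MAP = 0.170

The Exponential(rate=λ) likelihood is ∝ λ^n e^(−λΣtᵢ). Here n = 3 and Σtᵢ = 10.9 + 7.5 + 10 = 28.4.
Posterior ∝ λ^2e^(−1λ) · λ^3e^(−28.4λ) = λ^5e^(−29.4λ), i.e. Gamma(6, 29.4).
Mode = (a−1)/b = 5/29.4 ≈ 0.170.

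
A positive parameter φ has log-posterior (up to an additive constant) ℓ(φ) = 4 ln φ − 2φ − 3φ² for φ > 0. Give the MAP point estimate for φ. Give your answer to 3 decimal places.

ℓ'(φ) = 4/φ − 2 − 6φ. Setting this to zero and multiplying by φ: 6φ² + 2φ − 4 = 0.
φ = (−2 + √(2² + 4·6·4)) / (2·6) = (−2 + √100) / 12 = (−2 + 10)/12 = 2/3.
ℓ''(φ) = −4/φ² − 6 < 0, confirming a maximum.

φ̂_MAP = 0.667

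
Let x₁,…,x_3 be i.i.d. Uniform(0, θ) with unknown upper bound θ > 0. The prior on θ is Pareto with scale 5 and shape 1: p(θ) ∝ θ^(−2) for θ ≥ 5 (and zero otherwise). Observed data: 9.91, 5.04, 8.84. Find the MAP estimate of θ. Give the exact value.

The Uniform(0, θ) likelihood is θ^(−n) for θ ≥ max(xᵢ), zero otherwise. Here max(xᵢ) = 9.91.
Posterior ∝ θ^(−2) · θ^(−3) = θ^(−5) on θ ≥ max(5, 9.91) = 9.91.
This density is strictly decreasing in θ, so the posterior mode lies at the lower boundary of the support.

θ̂_MAP = 9.91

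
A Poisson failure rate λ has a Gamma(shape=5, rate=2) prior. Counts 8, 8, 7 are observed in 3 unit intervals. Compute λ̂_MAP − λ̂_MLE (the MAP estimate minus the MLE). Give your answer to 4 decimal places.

MAP − MLE = -2.2667

Σxᵢ = 23. Posterior is Gamma(28, 5); MAP = (28−1)/5 = 27/5 ≈ 5.40000.
MLE = x̄ = 23/3 ≈ 7.66667.
Difference = 27/5 − 23/3 = -34/15 ≈ -2.2667.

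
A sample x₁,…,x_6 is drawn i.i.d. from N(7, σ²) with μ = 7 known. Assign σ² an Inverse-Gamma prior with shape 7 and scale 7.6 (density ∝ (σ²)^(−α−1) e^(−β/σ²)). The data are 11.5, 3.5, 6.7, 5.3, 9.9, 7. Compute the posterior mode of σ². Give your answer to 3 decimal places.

σ̂²_MAP = 2.686

Sum of squared deviations about the known mean: SS = (11.5−7)² + (3.5−7)² + (6.7−7)² + (5.3−7)² + (9.9−7)² + (7−7)² = 43.89.
The Normal likelihood contributes (σ²)^(−n/2) exp(−SS/(2σ²)), so the posterior is Inverse-Gamma(α + n/2, β + SS/2) = Inverse-Gamma(10, 29.545).
The mode of Inverse-Gamma(a, b) is b/(a+1) = 29.545/11 ≈ 2.686.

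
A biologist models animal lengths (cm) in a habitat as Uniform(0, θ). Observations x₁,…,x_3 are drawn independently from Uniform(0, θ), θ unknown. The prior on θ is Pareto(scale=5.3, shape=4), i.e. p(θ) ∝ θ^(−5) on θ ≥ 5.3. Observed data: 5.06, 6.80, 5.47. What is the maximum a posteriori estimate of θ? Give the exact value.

θ̂_MAP = 6.80

The Uniform(0, θ) likelihood is θ^(−n) for θ ≥ max(xᵢ), zero otherwise. Here max(xᵢ) = 6.80.
Posterior ∝ θ^(−5) · θ^(−3) = θ^(−8) on θ ≥ max(5.3, 6.80) = 6.80.
This density is strictly decreasing in θ, so the posterior mode lies at the lower boundary of the support.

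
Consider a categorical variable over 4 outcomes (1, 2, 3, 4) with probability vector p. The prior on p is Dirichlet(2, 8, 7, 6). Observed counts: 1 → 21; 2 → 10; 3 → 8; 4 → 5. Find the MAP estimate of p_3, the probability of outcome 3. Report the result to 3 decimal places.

The posterior is Dirichlet(αᵢ + nᵢ) = Dirichlet(23, 18, 15, 11).
For a Dirichlet(a₁,…,a_K) with all aᵢ > 1, the mode has j-th component (aⱼ − 1)/(Σaᵢ − K).
Here Σaᵢ = 67 and K = 4, so p_3 = (15 − 1)/(67 − 4) = 14/63 ≈ 0.222.

MAP estimate: 0.222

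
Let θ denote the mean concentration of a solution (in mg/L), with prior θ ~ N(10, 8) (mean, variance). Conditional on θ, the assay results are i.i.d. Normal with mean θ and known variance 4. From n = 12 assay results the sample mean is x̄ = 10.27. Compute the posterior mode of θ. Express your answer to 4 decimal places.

n = 12, x̄ = 10.27.
For a Normal prior and Normal likelihood with known variance, the posterior is Normal; its mode equals its mean, the precision-weighted average.
Prior precision 1/σ₀² = 1/8 = 0.125; data precision n/σ² = 12/4 = 3.
θ̂ = (0.125·10 + 3·10.27) / (0.125 + 3) = 32.06/3.125 = 10.2592.

θ̂_MAP = 10.2592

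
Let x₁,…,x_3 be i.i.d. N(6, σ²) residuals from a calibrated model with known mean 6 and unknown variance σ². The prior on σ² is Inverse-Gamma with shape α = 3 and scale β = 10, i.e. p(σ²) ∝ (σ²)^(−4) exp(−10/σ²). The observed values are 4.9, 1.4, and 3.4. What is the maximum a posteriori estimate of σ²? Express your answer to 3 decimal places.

σ̂²_MAP = 4.466

Sum of squared deviations about the known mean: SS = (4.9−6)² + (1.4−6)² + (3.4−6)² = 29.13.
The Normal likelihood contributes (σ²)^(−n/2) exp(−SS/(2σ²)), so the posterior is Inverse-Gamma(α + n/2, β + SS/2) = Inverse-Gamma(4.5, 24.565).
The mode of Inverse-Gamma(a, b) is b/(a+1) = 24.565/5.5 ≈ 4.466.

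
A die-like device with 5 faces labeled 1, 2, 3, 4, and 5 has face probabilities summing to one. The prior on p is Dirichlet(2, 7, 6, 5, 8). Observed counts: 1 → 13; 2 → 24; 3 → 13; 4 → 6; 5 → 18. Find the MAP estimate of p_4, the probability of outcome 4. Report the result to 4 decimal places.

MAP estimate: 0.1031

The posterior is Dirichlet(αᵢ + nᵢ) = Dirichlet(15, 31, 19, 11, 26).
For a Dirichlet(a₁,…,a_K) with all aᵢ > 1, the mode has j-th component (aⱼ − 1)/(Σaᵢ − K).
Here Σaᵢ = 102 and K = 5, so p_4 = (11 − 1)/(102 − 5) = 10/97 ≈ 0.1031.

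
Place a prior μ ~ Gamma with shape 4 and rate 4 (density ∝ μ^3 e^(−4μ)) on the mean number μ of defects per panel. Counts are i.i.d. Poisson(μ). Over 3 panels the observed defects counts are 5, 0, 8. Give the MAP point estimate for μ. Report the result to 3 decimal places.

μ̂_MAP = 2.286

Σxᵢ = 5+0+8 = 13, with n = 3.
Posterior ∝ μ^3e^(−4μ) · μ^13e^(−3μ) = μ^16e^(−7μ), i.e. Gamma(shape=17, rate=7).
The mode of a Gamma(a, b) with a ≥ 1 (shape–rate) is (a−1)/b = 16/7 ≈ 2.286.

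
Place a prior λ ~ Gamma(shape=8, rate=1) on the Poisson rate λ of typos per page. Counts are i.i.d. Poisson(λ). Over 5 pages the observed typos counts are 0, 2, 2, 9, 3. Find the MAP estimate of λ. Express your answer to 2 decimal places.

Σxᵢ = 0+2+2+9+3 = 16, with n = 5.
Posterior ∝ λ^7e^(−1λ) · λ^16e^(−5λ) = λ^23e^(−6λ), i.e. Gamma(shape=24, rate=6).
The mode of a Gamma(a, b) with a ≥ 1 (shape–rate) is (a−1)/b = 23/6 ≈ 3.83.

λ̂_MAP = 3.83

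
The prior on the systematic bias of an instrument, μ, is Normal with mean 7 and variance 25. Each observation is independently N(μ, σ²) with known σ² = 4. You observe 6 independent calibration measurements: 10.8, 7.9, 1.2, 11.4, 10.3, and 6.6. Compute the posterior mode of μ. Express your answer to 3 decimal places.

μ̂_MAP = 8.006

n = 6; x̄ = (10.8 + 7.9 + 1.2 + 11.4 + 10.3 + 6.6)/6 = 48.2/6 = 241/30 ≈ 8.0333.
For a Normal prior and Normal likelihood with known variance, the posterior is Normal; its mode equals its mean, the precision-weighted average.
Prior precision 1/σ₀² = 1/25 = 0.04; data precision n/σ² = 6/4 = 1.5.
μ̂ = (0.04·7 + 1.5·(241/30)) / (0.04 + 1.5) = 12.33/1.54 = 1233/154 ≈ 8.006.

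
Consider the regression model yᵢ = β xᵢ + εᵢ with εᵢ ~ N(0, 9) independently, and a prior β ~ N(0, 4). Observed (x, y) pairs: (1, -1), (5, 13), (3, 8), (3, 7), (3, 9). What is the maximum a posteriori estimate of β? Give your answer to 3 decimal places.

log p(β | y) = −Σ(yᵢ − βxᵢ)²/(2·9) − β²/(2·4) + const.
Setting the derivative to zero: Σxᵢ(yᵢ − βxᵢ)/9 − β/4 = 0, so β = Σxᵢyᵢ / (Σxᵢ² + σ²/τ²).
Σxᵢyᵢ = 1·(-1) + 5·13 + 3·8 + 3·7 + 3·9 = 136; Σxᵢ² = 53; σ²/τ² = 2.25.
β̂_MAP = 136 / (53 + 2.25) = 136/55.25 ≈ 2.462.

β̂_MAP = 2.462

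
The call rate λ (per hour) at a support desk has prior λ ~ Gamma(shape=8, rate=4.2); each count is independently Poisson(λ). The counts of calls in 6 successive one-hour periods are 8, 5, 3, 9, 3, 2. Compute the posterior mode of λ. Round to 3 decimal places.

λ̂_MAP = 3.627

Σxᵢ = 8+5+3+9+3+2 = 30, with n = 6.
Posterior ∝ λ^7e^(−4.2λ) · λ^30e^(−6λ) = λ^37e^(−10.2λ), i.e. Gamma(shape=38, rate=10.2).
The mode of a Gamma(a, b) with a ≥ 1 (shape–rate) is (a−1)/b = 37/10.2 ≈ 3.627.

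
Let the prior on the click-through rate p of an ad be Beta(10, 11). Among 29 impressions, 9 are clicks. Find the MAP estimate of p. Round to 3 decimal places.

Prior: Beta(10, 11).
Data: 9 successes in 29 trials. The binomial likelihood contributes p^9(1−p)^20, so the posterior is Beta(10+9, 11+20) = Beta(19, 31).
For Beta(a, b) with a, b > 1 the mode is (a−1)/(a+b−2) = 18/48 ≈ 0.375.

p̂_MAP = 0.375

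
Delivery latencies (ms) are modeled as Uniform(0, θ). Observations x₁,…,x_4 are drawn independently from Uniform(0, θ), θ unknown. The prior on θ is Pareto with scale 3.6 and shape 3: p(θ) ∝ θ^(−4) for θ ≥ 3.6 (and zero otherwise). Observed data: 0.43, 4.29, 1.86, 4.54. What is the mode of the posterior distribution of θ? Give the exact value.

The Uniform(0, θ) likelihood is θ^(−n) for θ ≥ max(xᵢ), zero otherwise. Here max(xᵢ) = 4.54.
Posterior ∝ θ^(−4) · θ^(−4) = θ^(−8) on θ ≥ max(3.6, 4.54) = 4.54.
This density is strictly decreasing in θ, so the posterior mode lies at the lower boundary of the support.

θ̂_MAP = 4.54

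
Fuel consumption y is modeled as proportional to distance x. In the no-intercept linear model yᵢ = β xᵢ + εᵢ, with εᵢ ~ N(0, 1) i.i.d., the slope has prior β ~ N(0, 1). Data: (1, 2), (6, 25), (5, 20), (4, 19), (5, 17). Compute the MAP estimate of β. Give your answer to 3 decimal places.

β̂_MAP = 3.971

log p(β | y) = −Σ(yᵢ − βxᵢ)²/(2·1) − β²/(2·1) + const.
Setting the derivative to zero: Σxᵢ(yᵢ − βxᵢ)/1 − β/1 = 0, so β = Σxᵢyᵢ / (Σxᵢ² + σ²/τ²).
Σxᵢyᵢ = 1·2 + 6·25 + 5·20 + 4·19 + 5·17 = 413; Σxᵢ² = 103; σ²/τ² = 1.
β̂_MAP = 413 / (103 + 1) = 413/104 ≈ 3.971.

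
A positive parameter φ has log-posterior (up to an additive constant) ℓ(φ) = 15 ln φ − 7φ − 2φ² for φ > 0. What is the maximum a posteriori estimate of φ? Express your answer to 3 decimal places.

ℓ'(φ) = 15/φ − 7 − 4φ. Setting this to zero and multiplying by φ: 4φ² + 7φ − 15 = 0.
φ = (−7 + √(7² + 4·4·15)) / (2·4) = (−7 + √289) / 8 = (−7 + 17)/8 = 5/4.
ℓ''(φ) = −15/φ² − 4 < 0, confirming a maximum.

φ̂_MAP = 1.250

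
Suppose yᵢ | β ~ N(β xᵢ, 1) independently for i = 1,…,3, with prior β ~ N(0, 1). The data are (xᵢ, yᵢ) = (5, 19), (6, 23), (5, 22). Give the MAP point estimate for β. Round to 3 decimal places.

β̂_MAP = 3.943

log p(β | y) = −Σ(yᵢ − βxᵢ)²/(2·1) − β²/(2·1) + const.
Setting the derivative to zero: Σxᵢ(yᵢ − βxᵢ)/1 − β/1 = 0, so β = Σxᵢyᵢ / (Σxᵢ² + σ²/τ²).
Σxᵢyᵢ = 5·19 + 6·23 + 5·22 = 343; Σxᵢ² = 86; σ²/τ² = 1.
β̂_MAP = 343 / (86 + 1) = 343/87 ≈ 3.943.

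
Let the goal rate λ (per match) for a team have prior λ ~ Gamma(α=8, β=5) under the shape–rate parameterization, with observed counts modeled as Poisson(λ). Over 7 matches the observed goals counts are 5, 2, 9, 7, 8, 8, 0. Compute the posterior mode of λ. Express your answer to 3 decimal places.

λ̂_MAP = 3.833

Σxᵢ = 5+2+9+7+8+8+0 = 39, with n = 7.
Posterior ∝ λ^7e^(−5λ) · λ^39e^(−7λ) = λ^46e^(−12λ), i.e. Gamma(shape=47, rate=12).
The mode of a Gamma(a, b) with a ≥ 1 (shape–rate) is (a−1)/b = 46/12 ≈ 3.833.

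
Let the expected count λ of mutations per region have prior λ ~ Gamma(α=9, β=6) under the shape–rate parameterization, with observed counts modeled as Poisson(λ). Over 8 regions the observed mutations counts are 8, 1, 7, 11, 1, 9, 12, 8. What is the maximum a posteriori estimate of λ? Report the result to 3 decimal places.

Σxᵢ = 8+1+7+11+1+9+12+8 = 57, with n = 8.
Posterior ∝ λ^8e^(−6λ) · λ^57e^(−8λ) = λ^65e^(−14λ), i.e. Gamma(shape=66, rate=14).
The mode of a Gamma(a, b) with a ≥ 1 (shape–rate) is (a−1)/b = 65/14 ≈ 4.643.

λ̂_MAP = 4.643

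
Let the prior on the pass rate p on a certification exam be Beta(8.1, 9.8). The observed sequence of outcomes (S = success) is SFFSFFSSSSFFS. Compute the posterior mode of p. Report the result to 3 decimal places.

Prior: Beta(8.1, 9.8).
Data: 7 successes in 13 trials (from the sequence). The binomial likelihood contributes p^7(1−p)^6, so the posterior is Beta(8.1+7, 9.8+6) = Beta(15.1, 15.8).
For Beta(a, b) with a, b > 1 the mode is (a−1)/(a+b−2) = 14.1/28.9 ≈ 0.488.

p̂_MAP = 0.488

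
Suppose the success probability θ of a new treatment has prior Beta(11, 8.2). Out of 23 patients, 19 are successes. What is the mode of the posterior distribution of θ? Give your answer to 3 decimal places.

Prior: Beta(11, 8.2).
Data: 19 successes in 23 trials. The binomial likelihood contributes θ^19(1−θ)^4, so the posterior is Beta(11+19, 8.2+4) = Beta(30, 12.2).
For Beta(a, b) with a, b > 1 the mode is (a−1)/(a+b−2) = 29/40.2 ≈ 0.721.

θ̂_MAP = 0.721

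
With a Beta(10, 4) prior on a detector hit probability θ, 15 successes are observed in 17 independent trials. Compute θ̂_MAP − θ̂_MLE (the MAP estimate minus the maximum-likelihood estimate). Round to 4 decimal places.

Posterior is Beta(25, 6); MAP = (25−1)/(31−2) = 24/29 ≈ 0.82759.
MLE ignores the prior: θ̂_MLE = k/n = 15/17 ≈ 0.88235.
Difference = 24/29 − 15/17 = -27/493 ≈ -0.0548.

MAP − MLE = -0.0548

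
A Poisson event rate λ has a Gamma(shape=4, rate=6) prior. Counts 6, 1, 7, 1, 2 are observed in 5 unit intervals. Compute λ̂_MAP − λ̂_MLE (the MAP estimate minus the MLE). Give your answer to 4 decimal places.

MAP − MLE = -1.5818

Σxᵢ = 17. Posterior is Gamma(21, 11); MAP = (21−1)/11 = 20/11 ≈ 1.81818.
MLE = x̄ = 17/5 ≈ 3.40000.
Difference = 20/11 − 17/5 = -87/55 ≈ -1.5818.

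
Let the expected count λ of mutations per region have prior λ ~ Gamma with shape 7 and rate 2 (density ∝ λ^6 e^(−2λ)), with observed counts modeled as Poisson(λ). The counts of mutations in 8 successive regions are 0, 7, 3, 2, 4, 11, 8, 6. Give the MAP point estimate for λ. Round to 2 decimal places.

Σxᵢ = 0+7+3+2+4+11+8+6 = 41, with n = 8.
Posterior ∝ λ^6e^(−2λ) · λ^41e^(−8λ) = λ^47e^(−10λ), i.e. Gamma(shape=48, rate=10).
The mode of a Gamma(a, b) with a ≥ 1 (shape–rate) is (a−1)/b = 47/10 ≈ 4.70.

λ̂_MAP = 4.70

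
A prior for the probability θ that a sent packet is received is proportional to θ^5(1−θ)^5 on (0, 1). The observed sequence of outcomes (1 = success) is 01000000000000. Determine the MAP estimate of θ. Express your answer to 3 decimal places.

θ̂_MAP = 0.250

The prior density ∝ θ^5(1−θ)^5 is the kernel of Beta(6, 6).
Data: 1 success in 14 trials (from the sequence). The binomial likelihood contributes θ(1−θ)^13, so the posterior is Beta(6+1, 6+13) = Beta(7, 19).
For Beta(a, b) with a, b > 1 the mode is (a−1)/(a+b−2) = 6/24 ≈ 0.250.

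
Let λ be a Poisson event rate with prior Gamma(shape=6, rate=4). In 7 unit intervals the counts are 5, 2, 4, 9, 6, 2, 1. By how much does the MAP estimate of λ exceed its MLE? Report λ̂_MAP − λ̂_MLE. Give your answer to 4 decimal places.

Σxᵢ = 29. Posterior is Gamma(35, 11); MAP = (35−1)/11 = 34/11 ≈ 3.09091.
MLE = x̄ = 29/7 ≈ 4.14286.
Difference = 34/11 − 29/7 = -81/77 ≈ -1.0519.

MAP − MLE = -1.0519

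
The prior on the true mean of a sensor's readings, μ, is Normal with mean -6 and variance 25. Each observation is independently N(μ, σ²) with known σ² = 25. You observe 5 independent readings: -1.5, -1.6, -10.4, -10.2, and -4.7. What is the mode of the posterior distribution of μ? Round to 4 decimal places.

n = 5; x̄ = ((-1.5) + (-1.6) + (-10.4) + (-10.2) + (-4.7))/5 = -28.4/5 = -5.68.
For a Normal prior and Normal likelihood with known variance, the posterior is Normal; its mode equals its mean, the precision-weighted average.
Prior precision 1/σ₀² = 1/25 = 0.04; data precision n/σ² = 5/25 = 0.2.
μ̂ = (0.04·(-6) + 0.2·(-5.68)) / (0.04 + 0.2) = (-1.376)/0.24 = -86/15 ≈ -5.7333.

μ̂_MAP = -5.7333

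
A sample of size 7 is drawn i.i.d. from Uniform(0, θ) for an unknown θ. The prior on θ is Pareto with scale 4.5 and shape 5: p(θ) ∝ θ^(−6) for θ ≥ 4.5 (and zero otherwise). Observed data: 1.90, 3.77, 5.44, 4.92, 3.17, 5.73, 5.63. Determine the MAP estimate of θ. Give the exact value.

The Uniform(0, θ) likelihood is θ^(−n) for θ ≥ max(xᵢ), zero otherwise. Here max(xᵢ) = 5.73.
Posterior ∝ θ^(−6) · θ^(−7) = θ^(−13) on θ ≥ max(4.5, 5.73) = 5.73.
This density is strictly decreasing in θ, so the posterior mode lies at the lower boundary of the support.

θ̂_MAP = 5.73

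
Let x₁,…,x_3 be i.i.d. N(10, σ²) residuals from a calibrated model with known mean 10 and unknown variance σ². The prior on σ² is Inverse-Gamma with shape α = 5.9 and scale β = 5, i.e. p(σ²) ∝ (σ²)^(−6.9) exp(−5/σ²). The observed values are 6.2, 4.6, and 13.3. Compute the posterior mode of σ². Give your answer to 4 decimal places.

Sum of squared deviations about the known mean: SS = (6.2−10)² + (4.6−10)² + (13.3−10)² = 54.49.
The Normal likelihood contributes (σ²)^(−n/2) exp(−SS/(2σ²)), so the posterior is Inverse-Gamma(α + n/2, β + SS/2) = Inverse-Gamma(7.4, 32.245).
The mode of Inverse-Gamma(a, b) is b/(a+1) = 32.245/8.4 ≈ 3.8387.

σ̂²_MAP = 3.8387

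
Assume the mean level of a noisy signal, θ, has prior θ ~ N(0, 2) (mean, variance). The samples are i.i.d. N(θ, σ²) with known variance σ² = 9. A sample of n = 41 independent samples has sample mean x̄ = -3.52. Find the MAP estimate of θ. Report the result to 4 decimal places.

n = 41, x̄ = -3.52.
For a Normal prior and Normal likelihood with known variance, the posterior is Normal; its mode equals its mean, the precision-weighted average.
Prior precision 1/σ₀² = 1/2 = 0.5; data precision n/σ² = 41/9.
θ̂ = (0.5·0 + (41/9)·(-3.52)) / (0.5 + 41/9) = (-3608/225)/(91/18) = -7216/2275 ≈ -3.1719.

θ̂_MAP = -3.1719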